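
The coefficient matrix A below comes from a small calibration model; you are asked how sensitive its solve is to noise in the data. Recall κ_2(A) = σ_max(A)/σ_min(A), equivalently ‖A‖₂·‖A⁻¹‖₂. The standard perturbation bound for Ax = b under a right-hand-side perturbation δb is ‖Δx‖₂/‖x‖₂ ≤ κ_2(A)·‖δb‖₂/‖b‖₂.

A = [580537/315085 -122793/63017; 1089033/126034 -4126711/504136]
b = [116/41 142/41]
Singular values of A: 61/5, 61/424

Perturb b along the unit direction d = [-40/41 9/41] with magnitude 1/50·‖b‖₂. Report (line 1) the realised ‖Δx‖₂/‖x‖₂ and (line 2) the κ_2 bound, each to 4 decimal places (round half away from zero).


from the listed singular values, σ₁ = 61/5, σ_n = 61/424
condition number: (61/5) ÷ (61/424) = 84.8000
bound on ‖Δx‖/‖x‖: κ·ε = 84.8000·1/50 = 1.6960
solve Ax = b  →  x = [-9.3499 -10.2928]
2-norm of b is 4.4721; of x, 13.9055
δb = ε·‖b‖·d = [-0.0873 0.0196]; solving A·Δx = δb gives ‖Δx‖ = 0.6217
realised ‖Δx‖/‖x‖ = 0.0447
tightness: 0.0447 against a bound of 1.6960 (unrounded ratio ≈ 0.0264)

0.0447
1.6960


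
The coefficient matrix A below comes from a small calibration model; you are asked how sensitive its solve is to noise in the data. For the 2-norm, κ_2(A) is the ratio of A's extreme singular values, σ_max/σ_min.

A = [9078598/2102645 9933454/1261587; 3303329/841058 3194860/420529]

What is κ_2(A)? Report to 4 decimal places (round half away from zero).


M = AᵀA = [716389213601/21027900100 201348856462/3154185015; 201348856462/3154185015 226560858676/1892511009]. tr(M)=100704459481/654848100, det(M)=23088025/6548481
char-poly roots: 3844/25 and 600625/26193924
κ_2(A) = √(λ_max/λ_min) = √((3844/25) / (600625/26193924)) = 81.8880

81.8880


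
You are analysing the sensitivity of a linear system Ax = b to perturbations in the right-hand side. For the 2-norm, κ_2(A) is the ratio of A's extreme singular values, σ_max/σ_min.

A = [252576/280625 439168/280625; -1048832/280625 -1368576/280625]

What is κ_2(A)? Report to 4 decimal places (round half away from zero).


M = AᵀA = [372429824/25200125 494825472/25200125; 494825472/25200125 661078016/25200125]. tr(M)=206701568/5040025, det(M)=268435456/126000625
solving λ² − 206701568/5040025·λ + 268435456/126000625 = 0 gives λ = 1024/25, 262144/5040025
κ_2(A) = √(λ_max/λ_min) = √((1024/25) / (262144/5040025)) = 28.0625

28.0625


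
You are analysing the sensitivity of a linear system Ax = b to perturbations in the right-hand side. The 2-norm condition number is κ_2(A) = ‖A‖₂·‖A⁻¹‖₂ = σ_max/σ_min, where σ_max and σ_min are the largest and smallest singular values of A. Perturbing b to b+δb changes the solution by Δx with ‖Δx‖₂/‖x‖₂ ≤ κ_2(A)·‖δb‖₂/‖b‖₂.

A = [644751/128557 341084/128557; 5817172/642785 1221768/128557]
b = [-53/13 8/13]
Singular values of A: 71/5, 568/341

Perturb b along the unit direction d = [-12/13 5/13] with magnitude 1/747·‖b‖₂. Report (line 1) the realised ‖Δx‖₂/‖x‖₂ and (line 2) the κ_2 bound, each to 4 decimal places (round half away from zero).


from the listed singular values, σ₁ = 71/5, σ_n = 568/341
κ = σ_max/σ_min = (71/5)/(568/341) = 8.5250
bound on ‖Δx‖/‖x‖: κ·ε = 8.5250·1/747 = 0.0114
solve Ax = b  →  x = [-1.7071 1.6904]
‖b‖ = 4.1231, ‖x‖ = 2.4024
δb = ε·‖b‖·d = [-0.0051 0.0021]; solving A·Δx = δb gives ‖Δx‖ = 0.0033
dividing the unrounded norms, ‖Δx‖/‖x‖ = 0.0014
realised/bound (from unrounded values) ≈ 0.1209

0.0014
0.0114


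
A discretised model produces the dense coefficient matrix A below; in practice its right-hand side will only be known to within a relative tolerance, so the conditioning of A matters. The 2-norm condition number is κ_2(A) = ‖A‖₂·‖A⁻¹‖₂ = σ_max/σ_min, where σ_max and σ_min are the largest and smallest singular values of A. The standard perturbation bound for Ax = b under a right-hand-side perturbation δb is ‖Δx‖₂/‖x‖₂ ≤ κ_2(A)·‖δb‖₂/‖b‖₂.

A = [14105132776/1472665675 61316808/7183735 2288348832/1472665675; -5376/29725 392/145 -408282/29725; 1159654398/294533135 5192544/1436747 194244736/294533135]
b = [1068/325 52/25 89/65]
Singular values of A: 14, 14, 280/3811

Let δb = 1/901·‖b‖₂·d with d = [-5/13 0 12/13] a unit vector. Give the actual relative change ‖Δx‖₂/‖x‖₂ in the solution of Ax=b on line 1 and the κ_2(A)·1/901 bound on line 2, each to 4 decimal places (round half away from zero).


0.2115
0.2115

from the listed singular values, σ₁ = 14, σ_n = 280/3811
κ = σ_max/σ_min = 14/(280/3811) = 190.5500
perturbation bound = 190.5500·1/901 = 0.2115
solve Ax = b  →  x = [0.1862 0.1970 -0.1151]
‖b‖₂ = 4.1231 and ‖x‖₂ = 0.2945
Δx = A⁻¹·δb where δb = 1/901·4.1231·d; ‖Δx‖ = 0.0623
realised ‖Δx‖/‖x‖ = 0.2115
tightness: 0.2115 against a bound of 0.2115; the bound is attained (ratio 1)


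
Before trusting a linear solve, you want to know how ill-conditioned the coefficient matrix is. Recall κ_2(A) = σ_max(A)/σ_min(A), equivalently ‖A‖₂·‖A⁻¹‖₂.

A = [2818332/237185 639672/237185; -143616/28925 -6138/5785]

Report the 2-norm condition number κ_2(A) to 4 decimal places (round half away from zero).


M = AᵀA = [1380156451344/8322000625 62105722272/1664400125; 62105722272/1664400125 2795929092/332880025]. tr(M)=862614324/4950625, det(M)=75898944/123765625
solving λ² − 862614324/4950625·λ + 75898944/123765625 = 0 gives λ = 4356/25, 17424/4950625
σ_max=√(4356/25)=(66/5), σ_min=√(17424/4950625)=(132/2225) → κ = 222.5000

222.5000


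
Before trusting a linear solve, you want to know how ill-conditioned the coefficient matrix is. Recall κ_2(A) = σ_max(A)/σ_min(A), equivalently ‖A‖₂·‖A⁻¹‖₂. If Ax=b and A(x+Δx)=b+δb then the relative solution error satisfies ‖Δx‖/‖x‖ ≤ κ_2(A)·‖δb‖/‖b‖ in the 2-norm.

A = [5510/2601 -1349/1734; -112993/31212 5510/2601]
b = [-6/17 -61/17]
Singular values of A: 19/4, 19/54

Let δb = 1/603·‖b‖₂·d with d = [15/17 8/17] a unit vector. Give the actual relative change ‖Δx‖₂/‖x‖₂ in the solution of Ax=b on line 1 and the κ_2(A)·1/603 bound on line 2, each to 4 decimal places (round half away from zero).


0.0030
0.0224

from the listed singular values, σ₁ = 19/4, σ_n = 19/54
condition number: (19/4) ÷ (19/54) = 13.5000
worst-case relative error ≤ 13.5000 × 1/603 = 0.0224
solve Ax = b  →  x = [-2.1176 -5.3127]
‖b‖₂ = 3.6056 and ‖x‖₂ = 5.7192
δb = ε·‖b‖·d = [0.0053 0.0028]; solving A·Δx = δb gives ‖Δx‖ = 0.0170
realised ‖Δx‖/‖x‖ = 0.0030
realised/bound (from unrounded values) ≈ 0.1327


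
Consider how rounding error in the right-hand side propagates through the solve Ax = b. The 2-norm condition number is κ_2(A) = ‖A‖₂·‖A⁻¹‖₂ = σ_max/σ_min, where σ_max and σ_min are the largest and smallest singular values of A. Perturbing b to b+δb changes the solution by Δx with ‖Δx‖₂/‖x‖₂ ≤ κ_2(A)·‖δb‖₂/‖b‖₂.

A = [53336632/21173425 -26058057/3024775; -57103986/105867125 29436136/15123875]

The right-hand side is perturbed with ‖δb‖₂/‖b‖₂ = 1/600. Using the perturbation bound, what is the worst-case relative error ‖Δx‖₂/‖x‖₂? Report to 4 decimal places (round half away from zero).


AᵀA = [44247931614916/6667369515625 -21669926007816/952481359375; -21669926007816/952481359375 10613946738841/136068765625]; tr = 902930114909/10667791225, det = 27984100/426711649
solving λ² − 902930114909/10667791225·λ + 27984100/426711649 = 0 gives λ = 2116/25, 330625/426711649
κ_2(A) = √(λ_max/λ_min) = √((2116/25) / (330625/426711649)) = 330.5120
perturbation bound = 330.5120·1/600 = 0.5509

0.5509


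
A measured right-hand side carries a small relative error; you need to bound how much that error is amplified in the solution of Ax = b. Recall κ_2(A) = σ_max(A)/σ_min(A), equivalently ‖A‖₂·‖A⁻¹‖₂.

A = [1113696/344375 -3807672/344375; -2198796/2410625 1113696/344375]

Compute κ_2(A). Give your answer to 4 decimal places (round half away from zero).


385.7000

AᵀA = [104976518544/9297780625 -51412662144/1328254375; -51412662144/1328254375 25181895744/189750625]; tr = 2142223056/14876449, det = 2073600/14876449
eigenvalues of AᵀA: λ = (tr ± √(tr²−4·det))/2 = 144, 14400/14876449
σ_max=√144=12, σ_min=√(14400/14876449)=(120/3857) → κ = 385.7000


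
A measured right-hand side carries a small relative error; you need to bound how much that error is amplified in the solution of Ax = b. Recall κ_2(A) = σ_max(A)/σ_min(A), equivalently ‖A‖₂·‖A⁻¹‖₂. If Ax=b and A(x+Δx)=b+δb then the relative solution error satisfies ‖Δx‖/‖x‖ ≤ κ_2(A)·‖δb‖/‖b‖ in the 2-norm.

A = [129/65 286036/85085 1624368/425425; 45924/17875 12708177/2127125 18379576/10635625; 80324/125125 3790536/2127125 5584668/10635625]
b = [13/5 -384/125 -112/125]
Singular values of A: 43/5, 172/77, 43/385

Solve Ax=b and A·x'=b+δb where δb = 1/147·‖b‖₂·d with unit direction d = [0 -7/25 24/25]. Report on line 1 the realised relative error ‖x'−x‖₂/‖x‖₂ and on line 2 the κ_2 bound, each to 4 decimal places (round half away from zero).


from the listed singular values, σ₁ = 43/5, σ_n = 43/385
κ_2(A) = (43/5) / (43/385) = 77.0000
worst-case relative error ≤ 77.0000 × 1/147 = 0.5238
solve Ax = b  →  x = [-0.0447 -0.9374 1.5295]
‖b‖₂ = 4.1231 and ‖x‖₂ = 1.7945
δb = ε·‖b‖·d = [0.0000 -0.0079 0.0269]; solving A·Δx = δb gives ‖Δx‖ = 0.2511
relative error = 0.1399
tightness: 0.1399 against a bound of 0.5238 (unrounded ratio ≈ 0.2672)

0.1399
0.5238


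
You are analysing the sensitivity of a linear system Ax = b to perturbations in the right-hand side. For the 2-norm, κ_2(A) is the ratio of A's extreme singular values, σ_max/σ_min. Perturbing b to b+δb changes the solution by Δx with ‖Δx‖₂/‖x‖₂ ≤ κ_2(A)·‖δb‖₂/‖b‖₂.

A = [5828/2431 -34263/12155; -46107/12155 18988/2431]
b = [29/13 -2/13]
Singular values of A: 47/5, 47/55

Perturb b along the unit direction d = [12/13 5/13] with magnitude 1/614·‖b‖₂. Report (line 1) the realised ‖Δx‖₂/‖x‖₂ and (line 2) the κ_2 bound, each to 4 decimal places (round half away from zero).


0.0018
0.0179

from the listed singular values, σ₁ = 47/5, σ_n = 47/55
κ = σ_max/σ_min = (47/5)/(47/55) = 11.0000
worst-case relative error ≤ 11.0000 × 1/614 = 0.0179
solve Ax = b  →  x = [2.1151 1.0075]
‖b‖ = 2.2361, ‖x‖ = 2.3428
re-solving with b+δb shifts x by Δx of norm 0.0043
realised ‖Δx‖/‖x‖ = 0.0018
so the bound overstates the realised error by a factor of ≈ 9.8489 (computed from the unrounded values)


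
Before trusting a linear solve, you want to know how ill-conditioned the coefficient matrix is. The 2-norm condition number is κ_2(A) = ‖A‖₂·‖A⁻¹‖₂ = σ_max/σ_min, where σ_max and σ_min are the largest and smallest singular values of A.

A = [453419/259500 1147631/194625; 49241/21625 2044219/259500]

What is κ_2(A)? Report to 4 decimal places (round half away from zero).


M = AᵀA = [22189685809/2693610000 14262921904/505051875; 14262921904/505051875 2347295698969/24242490000]. tr(M)=2037602297/19393992, det(M)=70644025/620607744
eigenvalues of AᵀA: λ = (tr ± √(tr²−4·det))/2 = 1681/16, 42025/38787984
so κ_2 = √((1681/16) / (42025/38787984)) = 311.4000

311.4000


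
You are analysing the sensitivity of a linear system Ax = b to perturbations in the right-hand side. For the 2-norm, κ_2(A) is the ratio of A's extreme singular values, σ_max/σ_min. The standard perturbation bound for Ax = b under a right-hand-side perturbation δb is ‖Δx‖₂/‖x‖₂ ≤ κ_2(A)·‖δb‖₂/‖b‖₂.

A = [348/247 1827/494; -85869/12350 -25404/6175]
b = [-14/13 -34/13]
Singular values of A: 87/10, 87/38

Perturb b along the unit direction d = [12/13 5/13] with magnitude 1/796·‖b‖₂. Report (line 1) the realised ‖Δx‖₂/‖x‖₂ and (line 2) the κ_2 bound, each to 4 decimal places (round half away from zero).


largest singular value 87/10, smallest 87/38
condition number: (87/10) ÷ (87/38) = 3.8000
perturbation bound = 3.8000·1/796 = 0.0048
solve Ax = b  →  x = [0.7080 -0.5609]
2-norm of b is 2.8284; of x, 0.9033
re-solving with b+δb shifts x by Δx of norm 0.0016
dividing the unrounded norms, ‖Δx‖/‖x‖ = 0.0017
tightness: 0.0017 against a bound of 0.0048 (unrounded ratio ≈ 0.3599)

0.0017
0.0048


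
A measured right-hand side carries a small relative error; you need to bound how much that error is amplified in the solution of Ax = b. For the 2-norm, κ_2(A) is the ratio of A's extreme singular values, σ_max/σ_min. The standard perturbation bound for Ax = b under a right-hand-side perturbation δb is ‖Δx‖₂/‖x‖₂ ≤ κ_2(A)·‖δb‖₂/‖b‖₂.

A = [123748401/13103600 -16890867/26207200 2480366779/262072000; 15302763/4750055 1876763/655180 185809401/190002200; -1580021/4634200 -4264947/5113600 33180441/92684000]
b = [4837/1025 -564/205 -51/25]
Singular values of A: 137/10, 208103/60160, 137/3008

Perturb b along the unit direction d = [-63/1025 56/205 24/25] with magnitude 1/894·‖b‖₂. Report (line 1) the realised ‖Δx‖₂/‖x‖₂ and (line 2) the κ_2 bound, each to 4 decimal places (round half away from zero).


0.0022
0.3365

from the listed singular values, σ₁ = 137/10, σ_n = 137/3008
condition number: (137/10) ÷ (137/3008) = 300.8000
κ_2(A)·‖δb‖/‖b‖ = 0.3365
solve Ax = b  →  x = [40.0123 -31.7622 -41.5895]
2-norm of b is 5.8310; of x, 65.8750
δb = ε·‖b‖·d = [-0.0004 0.0018 0.0063]; solving A·Δx = δb gives ‖Δx‖ = 0.1432
realised ‖Δx‖/‖x‖ = 0.0022
so the bound overstates the realised error by a factor of ≈ 154.7753 (computed from the unrounded values)


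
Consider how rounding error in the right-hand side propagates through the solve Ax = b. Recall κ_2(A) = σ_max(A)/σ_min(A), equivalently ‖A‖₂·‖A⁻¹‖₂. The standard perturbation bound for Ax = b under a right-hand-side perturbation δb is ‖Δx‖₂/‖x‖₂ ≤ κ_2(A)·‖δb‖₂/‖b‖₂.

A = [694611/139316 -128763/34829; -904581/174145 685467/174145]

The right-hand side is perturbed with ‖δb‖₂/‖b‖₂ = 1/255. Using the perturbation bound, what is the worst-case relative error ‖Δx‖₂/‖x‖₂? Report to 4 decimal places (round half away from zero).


0.7536

M = AᵀA = [29910082761/576960400 -5607903213/144240100; -5607903213/144240100 1051560954/36060025]. tr(M)=1869402321/23078416, det(M)=4100625/23078416
solving λ² − 1869402321/23078416·λ + 4100625/23078416 = 0 gives λ = 81, 50625/23078416
κ = σ_max/σ_min = 9/(225/4804) = 192.1600
perturbation bound = 192.1600·1/255 = 0.7536


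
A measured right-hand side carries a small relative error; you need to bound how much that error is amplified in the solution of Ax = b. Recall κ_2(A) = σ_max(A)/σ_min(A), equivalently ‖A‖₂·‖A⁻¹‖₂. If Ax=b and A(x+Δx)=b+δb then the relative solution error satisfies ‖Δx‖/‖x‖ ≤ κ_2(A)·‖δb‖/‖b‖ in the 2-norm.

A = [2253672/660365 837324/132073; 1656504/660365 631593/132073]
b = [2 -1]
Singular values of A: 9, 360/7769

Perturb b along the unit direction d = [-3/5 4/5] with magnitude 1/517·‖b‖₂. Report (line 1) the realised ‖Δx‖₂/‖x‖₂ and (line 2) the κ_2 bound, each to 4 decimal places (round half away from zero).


largest singular value 9, smallest 360/7769
κ_2(A) = 9 / (360/7769) = 194.2250
κ_2(A)·‖δb‖/‖b‖ = 0.3757
solve Ax = b  →  x = [38.1356 -20.2131]
‖b‖ = 2.2361, ‖x‖ = 43.1613
re-solving with b+δb shifts x by Δx of norm 0.0933
realised ‖Δx‖/‖x‖ = 0.0022
tightness: 0.0022 against a bound of 0.3757 (unrounded ratio ≈ 0.0058)

0.0022
0.3757


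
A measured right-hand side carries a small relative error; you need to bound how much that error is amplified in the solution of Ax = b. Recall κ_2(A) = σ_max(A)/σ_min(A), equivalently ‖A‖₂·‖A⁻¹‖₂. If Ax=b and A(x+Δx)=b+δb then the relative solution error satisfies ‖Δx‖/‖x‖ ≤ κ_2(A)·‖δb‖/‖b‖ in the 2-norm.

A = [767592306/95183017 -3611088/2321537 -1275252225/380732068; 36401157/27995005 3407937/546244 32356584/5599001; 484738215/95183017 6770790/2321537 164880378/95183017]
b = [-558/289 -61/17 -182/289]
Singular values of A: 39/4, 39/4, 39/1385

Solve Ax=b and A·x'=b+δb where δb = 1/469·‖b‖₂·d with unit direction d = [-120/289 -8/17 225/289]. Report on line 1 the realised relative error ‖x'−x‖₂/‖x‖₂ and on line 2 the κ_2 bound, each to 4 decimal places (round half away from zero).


σ_max = 39/4, σ_min = 39/1385
κ = σ_max/σ_min = (39/4)/(39/1385) = 346.2500
perturbation bound = 346.2500·1/469 = 0.7383
solve Ax = b  →  x = [11.0433 -49.2060 50.0159]
2-norm of b is 4.1231; of x, 71.0266
δb = ε·‖b‖·d = [-0.0037 -0.0041 0.0068]; solving A·Δx = δb gives ‖Δx‖ = 0.3122
realised ‖Δx‖/‖x‖ = 0.0044
tightness: 0.0044 against a bound of 0.7383 (unrounded ratio ≈ 0.0060)

0.0044
0.7383


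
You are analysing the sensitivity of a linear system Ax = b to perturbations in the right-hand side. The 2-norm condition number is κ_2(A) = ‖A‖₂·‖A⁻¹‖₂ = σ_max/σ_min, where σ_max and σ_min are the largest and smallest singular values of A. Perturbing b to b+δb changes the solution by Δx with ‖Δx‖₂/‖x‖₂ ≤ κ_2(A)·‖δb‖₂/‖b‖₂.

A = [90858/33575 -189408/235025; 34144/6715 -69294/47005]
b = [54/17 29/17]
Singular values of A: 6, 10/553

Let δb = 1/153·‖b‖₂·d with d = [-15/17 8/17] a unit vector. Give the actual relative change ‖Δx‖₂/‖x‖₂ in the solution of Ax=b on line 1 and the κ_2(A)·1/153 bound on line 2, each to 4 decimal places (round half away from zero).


σ_max = 6, σ_min = 10/553
condition number: 6 ÷ (10/553) = 331.8000
perturbation bound = 331.8000·1/153 = 2.1686
solve Ax = b  →  x = [-30.4880 -106.3160]
‖b‖ = 3.6056, ‖x‖ = 110.6011
re-solving with b+δb shifts x by Δx of norm 1.3032
realised ‖Δx‖/‖x‖ = 0.0118
realised/bound (from unrounded values) ≈ 0.0054

0.0118
2.1686


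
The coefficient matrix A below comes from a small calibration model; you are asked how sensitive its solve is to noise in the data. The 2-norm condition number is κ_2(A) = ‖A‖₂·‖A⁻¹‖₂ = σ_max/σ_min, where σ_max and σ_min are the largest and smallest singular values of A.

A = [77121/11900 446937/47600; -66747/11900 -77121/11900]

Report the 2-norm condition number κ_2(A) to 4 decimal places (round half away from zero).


form AᵀA = [208056213/2832200 2202344397/22657600; 2202344397/22657600 11796602409/90630400] with trace 738176049/3625216 and determinant 6597500625/58003456
λ_max, λ_min = (738176049/3625216 ± √538924538110810401/13142191046656)/2 = 3249/16, 2030625/3625216
κ_2(A) = √(λ_max/λ_min) = √((3249/16) / (2030625/3625216)) = 19.0400

19.0400


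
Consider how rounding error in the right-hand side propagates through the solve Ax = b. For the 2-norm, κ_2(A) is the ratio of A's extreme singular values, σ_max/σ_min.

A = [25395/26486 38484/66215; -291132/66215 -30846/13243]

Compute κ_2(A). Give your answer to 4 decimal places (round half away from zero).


form AᵀA = [211275441/10432900 5632902/521645; 5632902/521645 15031476/2608225] with trace 187821/7220 and determinant 23409/225625
char-poly roots: 2601/100 and 36/9025
so κ_2 = √((2601/100) / (36/9025)) = 80.7500

80.7500


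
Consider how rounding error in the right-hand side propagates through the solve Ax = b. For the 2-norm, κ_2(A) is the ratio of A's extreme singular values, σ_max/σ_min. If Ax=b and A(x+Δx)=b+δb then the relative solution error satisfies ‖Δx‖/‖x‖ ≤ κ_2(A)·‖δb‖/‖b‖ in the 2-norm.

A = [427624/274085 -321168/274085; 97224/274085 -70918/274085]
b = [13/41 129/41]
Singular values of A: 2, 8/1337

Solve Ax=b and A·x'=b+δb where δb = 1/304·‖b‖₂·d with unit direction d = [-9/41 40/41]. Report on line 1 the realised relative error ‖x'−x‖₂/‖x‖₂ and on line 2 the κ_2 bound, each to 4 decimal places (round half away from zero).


from the listed singular values, σ₁ = 2, σ_n = 8/1337
condition number: 2 ÷ (8/1337) = 334.2500
bound on ‖Δx‖/‖x‖: κ·ε = 334.2500·1/304 = 1.0995
solve Ax = b  →  x = [301.2250 400.8000]
2-norm of b is 3.1623; of x, 501.3752
re-solving with b+δb shifts x by Δx of norm 1.7385
relative error = 0.0035
tightness: 0.0035 against a bound of 1.0995 (unrounded ratio ≈ 0.0032)

0.0035
1.0995


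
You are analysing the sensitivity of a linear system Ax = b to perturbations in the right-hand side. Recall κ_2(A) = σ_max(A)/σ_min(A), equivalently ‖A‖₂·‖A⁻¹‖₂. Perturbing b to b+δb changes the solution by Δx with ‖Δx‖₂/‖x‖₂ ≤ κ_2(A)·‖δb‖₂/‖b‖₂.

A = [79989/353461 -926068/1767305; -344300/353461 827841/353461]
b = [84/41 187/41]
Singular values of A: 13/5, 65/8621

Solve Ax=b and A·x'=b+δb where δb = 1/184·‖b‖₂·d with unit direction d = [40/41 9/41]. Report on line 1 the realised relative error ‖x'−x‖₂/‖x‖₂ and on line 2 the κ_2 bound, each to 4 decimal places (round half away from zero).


0.0091
1.8741

from the listed singular values, σ₁ = 13/5, σ_n = 65/8621
condition number: (13/5) ÷ (65/8621) = 344.8400
κ_2(A)·‖δb‖/‖b‖ = 1.8741
solve Ax = b  →  x = [366.6935 154.4556]
‖b‖ = 5.0000, ‖x‖ = 397.8953
re-solving with b+δb shifts x by Δx of norm 3.6041
dividing the unrounded norms, ‖Δx‖/‖x‖ = 0.0091
tightness: 0.0091 against a bound of 1.8741 (unrounded ratio ≈ 0.0048)


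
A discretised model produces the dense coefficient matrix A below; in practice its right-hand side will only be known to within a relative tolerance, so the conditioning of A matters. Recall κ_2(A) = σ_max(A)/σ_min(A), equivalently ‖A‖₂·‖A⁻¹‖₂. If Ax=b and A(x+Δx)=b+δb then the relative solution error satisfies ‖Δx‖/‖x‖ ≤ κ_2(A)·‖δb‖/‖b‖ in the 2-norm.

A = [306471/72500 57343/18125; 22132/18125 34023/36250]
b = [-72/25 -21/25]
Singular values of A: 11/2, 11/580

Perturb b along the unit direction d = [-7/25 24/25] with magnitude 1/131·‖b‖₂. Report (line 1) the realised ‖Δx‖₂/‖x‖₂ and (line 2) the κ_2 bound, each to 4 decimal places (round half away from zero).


2.2137
2.2137

σ_max = 11/2, σ_min = 11/580
κ = σ_max/σ_min = (11/2)/(11/580) = 290.0000
κ_2(A)·‖δb‖/‖b‖ = 2.2137
solve Ax = b  →  x = [-0.4364 -0.3273]
‖b‖ = 3.0000, ‖x‖ = 0.5455
δb = ε·‖b‖·d = [-0.0064 0.0220]; solving A·Δx = δb gives ‖Δx‖ = 1.2075
dividing the unrounded norms, ‖Δx‖/‖x‖ = 2.2137
tightness: 2.2137 against a bound of 2.2137; the bound is attained (ratio 1)


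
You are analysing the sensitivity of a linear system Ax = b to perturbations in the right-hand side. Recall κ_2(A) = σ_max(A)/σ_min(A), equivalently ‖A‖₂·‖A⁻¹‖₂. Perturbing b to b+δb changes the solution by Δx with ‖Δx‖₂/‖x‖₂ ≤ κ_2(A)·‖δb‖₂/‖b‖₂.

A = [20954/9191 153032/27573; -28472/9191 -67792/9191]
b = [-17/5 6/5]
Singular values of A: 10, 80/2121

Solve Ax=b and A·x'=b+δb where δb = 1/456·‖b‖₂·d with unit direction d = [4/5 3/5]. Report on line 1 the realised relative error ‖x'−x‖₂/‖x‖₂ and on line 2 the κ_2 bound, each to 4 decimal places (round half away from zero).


largest singular value 10, smallest 80/2121
κ_2(A) = 10 / (80/2121) = 265.1250
worst-case relative error ≤ 265.1250 × 1/456 = 0.5814
solve Ax = b  →  x = [48.8308 -20.6712]
‖b‖ = 3.6056, ‖x‖ = 53.0258
δb = ε·‖b‖·d = [0.0063 0.0047]; solving A·Δx = δb gives ‖Δx‖ = 0.2096
dividing the unrounded norms, ‖Δx‖/‖x‖ = 0.0040
so the bound overstates the realised error by a factor of ≈ 147.0672 (computed from the unrounded values)

0.0040
0.5814


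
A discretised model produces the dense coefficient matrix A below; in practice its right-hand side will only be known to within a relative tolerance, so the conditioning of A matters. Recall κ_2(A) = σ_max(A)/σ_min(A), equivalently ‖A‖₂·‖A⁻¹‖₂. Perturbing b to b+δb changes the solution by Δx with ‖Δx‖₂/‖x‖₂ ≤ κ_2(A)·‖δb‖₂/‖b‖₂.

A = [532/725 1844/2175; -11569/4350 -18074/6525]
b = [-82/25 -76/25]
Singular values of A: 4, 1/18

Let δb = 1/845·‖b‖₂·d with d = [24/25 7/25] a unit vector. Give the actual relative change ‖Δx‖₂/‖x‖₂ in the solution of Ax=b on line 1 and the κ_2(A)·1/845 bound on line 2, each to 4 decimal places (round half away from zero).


from the listed singular values, σ₁ = 4, σ_n = 1/18
κ = σ_max/σ_min = 4/(1/18) = 72.0000
bound on ‖Δx‖/‖x‖: κ·ε = 72.0000·1/845 = 0.0852
solve Ax = b  →  x = [52.4828 -49.2931]
‖b‖ = 4.4721, ‖x‖ = 72.0017
δb = ε·‖b‖·d = [0.0051 0.0015]; solving A·Δx = δb gives ‖Δx‖ = 0.0953
dividing the unrounded norms, ‖Δx‖/‖x‖ = 0.0013
so the bound overstates the realised error by a factor of ≈ 64.4003 (computed from the unrounded values)

0.0013
0.0852


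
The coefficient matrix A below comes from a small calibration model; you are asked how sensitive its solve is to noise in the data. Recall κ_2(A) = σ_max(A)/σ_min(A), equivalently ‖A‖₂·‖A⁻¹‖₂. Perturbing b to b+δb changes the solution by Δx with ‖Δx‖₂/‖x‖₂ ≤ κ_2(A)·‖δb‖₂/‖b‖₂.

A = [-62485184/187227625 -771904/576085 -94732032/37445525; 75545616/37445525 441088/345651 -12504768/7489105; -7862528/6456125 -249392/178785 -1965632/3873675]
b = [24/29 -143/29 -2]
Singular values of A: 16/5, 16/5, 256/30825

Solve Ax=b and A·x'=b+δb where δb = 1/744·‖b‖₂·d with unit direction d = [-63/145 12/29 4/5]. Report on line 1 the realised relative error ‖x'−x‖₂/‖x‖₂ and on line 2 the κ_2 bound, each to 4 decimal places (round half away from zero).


0.0018
0.5179

from the listed singular values, σ₁ = 16/5, σ_n = 256/30825
κ = σ_max/σ_min = (16/5)/(256/30825) = 385.3125
bound on ‖Δx‖/‖x‖: κ·ε = 385.3125·1/744 = 0.5179
solve Ax = b  →  x = [-322.7039 331.7134 -133.4443]
‖b‖ = 5.3852, ‖x‖ = 481.6419
with δb = [-0.0031 0.0030 0.0058], A·Δx = δb → ‖Δx‖ = 0.8715
relative error = 0.0018
tightness: 0.0018 against a bound of 0.5179 (unrounded ratio ≈ 0.0035)


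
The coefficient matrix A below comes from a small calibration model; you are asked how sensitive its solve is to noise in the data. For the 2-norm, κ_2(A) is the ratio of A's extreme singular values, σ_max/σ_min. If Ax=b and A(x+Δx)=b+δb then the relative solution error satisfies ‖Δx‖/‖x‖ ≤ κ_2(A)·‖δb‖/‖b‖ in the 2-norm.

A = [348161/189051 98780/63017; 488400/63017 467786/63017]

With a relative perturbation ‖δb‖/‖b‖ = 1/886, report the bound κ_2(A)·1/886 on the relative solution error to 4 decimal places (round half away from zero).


0.0897

form AᵀA = [1349213041/21261321 428192380/7087107; 428192380/7087107 135979316/2362369] with trace 3059485/25281 and determinant 58564/25281
eigenvalues of AᵀA: λ = (tr ± √(tr²−4·det))/2 = 121, 484/25281
so κ_2 = √(121 / (484/25281)) = 79.5000
bound on ‖Δx‖/‖x‖: κ·ε = 79.5000·1/886 = 0.0897


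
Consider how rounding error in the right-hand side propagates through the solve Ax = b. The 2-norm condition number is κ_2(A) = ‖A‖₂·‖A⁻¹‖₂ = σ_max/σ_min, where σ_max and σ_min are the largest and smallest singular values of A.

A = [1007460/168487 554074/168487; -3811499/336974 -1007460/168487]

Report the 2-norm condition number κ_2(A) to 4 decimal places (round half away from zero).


145.7500

form AᵀA = [64316357209/392911684 8574995790/98227921; 8574995790/98227921 4574303284/98227921] with trace 285860105/1359556 and determinant 707281/339889
char-poly roots: 841/4 and 3364/339889
κ_2(A) = √(λ_max/λ_min) = √((841/4) / (3364/339889)) = 145.7500


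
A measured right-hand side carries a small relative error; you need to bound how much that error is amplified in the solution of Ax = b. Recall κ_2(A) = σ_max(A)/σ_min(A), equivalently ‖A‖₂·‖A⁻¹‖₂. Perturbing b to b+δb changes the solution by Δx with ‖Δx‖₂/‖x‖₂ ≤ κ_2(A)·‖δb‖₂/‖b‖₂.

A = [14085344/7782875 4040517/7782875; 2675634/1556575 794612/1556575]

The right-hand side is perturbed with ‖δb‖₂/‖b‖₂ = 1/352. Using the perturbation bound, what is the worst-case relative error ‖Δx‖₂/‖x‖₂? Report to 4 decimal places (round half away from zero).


0.6099

form AᵀA = [448718606596/72025140625 130873179528/72025140625; 130873179528/72025140625 38181906529/72025140625] with trace 779040821/115240225 and determinant 114244/115240225
solving λ² − 779040821/115240225·λ + 114244/115240225 = 0 gives λ = 169/25, 676/4609609
κ_2(A) = √(λ_max/λ_min) = √((169/25) / (676/4609609)) = 214.7000
κ_2(A)·‖δb‖/‖b‖ = 0.6099


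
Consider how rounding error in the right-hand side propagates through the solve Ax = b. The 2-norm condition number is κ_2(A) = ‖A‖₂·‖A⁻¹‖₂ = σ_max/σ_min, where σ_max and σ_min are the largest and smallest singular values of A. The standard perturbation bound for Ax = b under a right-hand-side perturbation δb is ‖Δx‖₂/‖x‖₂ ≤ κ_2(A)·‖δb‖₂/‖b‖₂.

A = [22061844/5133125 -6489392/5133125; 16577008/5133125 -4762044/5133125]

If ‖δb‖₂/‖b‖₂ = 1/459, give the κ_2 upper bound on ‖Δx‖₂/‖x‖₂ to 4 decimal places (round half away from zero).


form AᵀA = [30460886196496/1053958890625 -8884335817728/1053958890625; -8884335817728/1053958890625 2591570863504/1053958890625] with trace 52883931296/1686334225 and determinant 614656/67453369
solving λ² − 52883931296/1686334225·λ + 614656/67453369 = 0 gives λ = 784/25, 19600/67453369
κ_2(A) = √(λ_max/λ_min) = √((784/25) / (19600/67453369)) = 328.5200
worst-case relative error ≤ 328.5200 × 1/459 = 0.7157

0.7157


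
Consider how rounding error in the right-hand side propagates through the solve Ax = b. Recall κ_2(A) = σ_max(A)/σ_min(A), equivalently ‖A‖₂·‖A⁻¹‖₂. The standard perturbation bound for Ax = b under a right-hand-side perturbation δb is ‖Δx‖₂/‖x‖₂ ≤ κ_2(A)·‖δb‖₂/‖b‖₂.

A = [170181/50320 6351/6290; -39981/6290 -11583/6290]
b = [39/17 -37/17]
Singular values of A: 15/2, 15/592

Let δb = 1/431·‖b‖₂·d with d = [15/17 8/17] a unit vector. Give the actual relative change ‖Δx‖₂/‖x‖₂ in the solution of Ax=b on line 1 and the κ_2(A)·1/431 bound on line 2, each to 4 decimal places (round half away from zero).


0.0073
0.6868

largest singular value 15/2, smallest 15/592
κ = σ_max/σ_min = (15/2)/(15/592) = 296.0000
bound on ‖Δx‖/‖x‖: κ·ε = 296.0000·1/431 = 0.6868
solve Ax = b  →  x = [-10.6667 38.0000]
2-norm of b is 3.1623; of x, 39.4687
Δx = A⁻¹·δb where δb = 1/431·3.1623·d; ‖Δx‖ = 0.2896
realised ‖Δx‖/‖x‖ = 0.0073
so the bound overstates the realised error by a factor of ≈ 93.6082 (computed from the unrounded values)


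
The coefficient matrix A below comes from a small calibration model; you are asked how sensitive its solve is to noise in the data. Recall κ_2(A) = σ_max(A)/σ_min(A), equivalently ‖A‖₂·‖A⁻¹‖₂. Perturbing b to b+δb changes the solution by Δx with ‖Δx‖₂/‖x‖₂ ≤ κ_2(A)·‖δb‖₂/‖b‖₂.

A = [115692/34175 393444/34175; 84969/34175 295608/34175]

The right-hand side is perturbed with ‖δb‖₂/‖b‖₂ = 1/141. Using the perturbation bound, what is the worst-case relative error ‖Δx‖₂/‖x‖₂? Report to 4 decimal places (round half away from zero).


2.4238

form AᵀA = [824174793/46717225 2825433576/46717225; 2825433576/46717225 9687290832/46717225] with trace 420458625/1868689 and determinant 810000/1868689
eigenvalues of AᵀA: λ = (tr ± √(tr²−4·det))/2 = 225, 3600/1868689
κ = σ_max/σ_min = 15/(60/1367) = 341.7500
κ_2(A)·‖δb‖/‖b‖ = 2.4238


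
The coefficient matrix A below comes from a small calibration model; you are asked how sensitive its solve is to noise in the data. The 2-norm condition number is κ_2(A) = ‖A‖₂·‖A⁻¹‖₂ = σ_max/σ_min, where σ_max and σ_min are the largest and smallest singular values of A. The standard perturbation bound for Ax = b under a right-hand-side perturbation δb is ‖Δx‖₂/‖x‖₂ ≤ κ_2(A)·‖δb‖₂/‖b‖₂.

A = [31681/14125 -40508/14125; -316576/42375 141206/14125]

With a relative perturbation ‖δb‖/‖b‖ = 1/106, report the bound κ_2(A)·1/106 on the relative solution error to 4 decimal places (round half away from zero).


1.5991

M = AᵀA = [174805657/2873025 -77683892/957675; -77683892/957675 34528052/319225]. tr(M)=19422325/114921, det(M)=114244/114921
solving λ² − 19422325/114921·λ + 114244/114921 = 0 gives λ = 169, 676/114921
σ_max=√169=13, σ_min=√(676/114921)=(26/339) → κ = 169.5000
bound on ‖Δx‖/‖x‖: κ·ε = 169.5000·1/106 = 1.5991


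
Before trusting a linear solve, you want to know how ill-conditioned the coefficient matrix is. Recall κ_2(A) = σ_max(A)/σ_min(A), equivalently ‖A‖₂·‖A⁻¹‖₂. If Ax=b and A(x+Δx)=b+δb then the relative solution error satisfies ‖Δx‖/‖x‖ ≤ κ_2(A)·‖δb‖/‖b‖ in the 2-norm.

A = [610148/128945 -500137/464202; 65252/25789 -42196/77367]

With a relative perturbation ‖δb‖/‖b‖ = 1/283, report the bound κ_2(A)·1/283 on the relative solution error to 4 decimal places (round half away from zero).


0.7354

AᵀA = [1656491936/57532225 -670862962/103558005; -670862962/103558005 1087318705/745617636]; tr = 335446969/11088900, det = 58564/2772225
eigenvalues of AᵀA: λ = (tr ± √(tr²−4·det))/2 = 121/4, 1936/2772225
κ = σ_max/σ_min = (11/2)/(44/1665) = 208.1250
bound on ‖Δx‖/‖x‖: κ·ε = 208.1250·1/283 = 0.7354


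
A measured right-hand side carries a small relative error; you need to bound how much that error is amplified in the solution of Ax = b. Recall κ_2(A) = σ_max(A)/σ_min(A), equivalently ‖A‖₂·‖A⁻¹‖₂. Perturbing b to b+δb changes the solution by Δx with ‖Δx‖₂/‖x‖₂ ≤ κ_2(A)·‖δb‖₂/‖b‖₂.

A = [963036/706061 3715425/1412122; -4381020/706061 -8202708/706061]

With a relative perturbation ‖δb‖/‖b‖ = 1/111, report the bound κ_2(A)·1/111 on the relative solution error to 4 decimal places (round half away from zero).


form AᵀA = [11969526816/296562841 22442160510/296562841; 22442160510/296562841 168317702001/1186251364] with trace 748082385/4104676 and determinant 236196/1026169
solving λ² − 748082385/4104676·λ + 236196/1026169 = 0 gives λ = 729/4, 1296/1026169
σ_max=√(729/4)=(27/2), σ_min=√(1296/1026169)=(36/1013) → κ = 379.8750
perturbation bound = 379.8750·1/111 = 3.4223

3.4223


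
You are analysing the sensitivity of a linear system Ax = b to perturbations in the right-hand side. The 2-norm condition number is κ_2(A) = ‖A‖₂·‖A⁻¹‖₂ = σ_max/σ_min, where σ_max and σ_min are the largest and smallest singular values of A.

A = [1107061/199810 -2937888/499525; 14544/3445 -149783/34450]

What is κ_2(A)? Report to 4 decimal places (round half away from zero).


AᵀA = [77486561377/1596961444 -101689851816/1996201805; -101689851816/1996201805 2135701364161/39924036100]; tr = 2421441973/23736050, det = 104060401/189888400
λ_max, λ_min = (2421441973/23736050 ± √1465536559291388676/140850017400625)/2 = 10201/100, 10201/1898884
σ_max=√(10201/100)=(101/10), σ_min=√(10201/1898884)=(101/1378) → κ = 137.8000

137.8000


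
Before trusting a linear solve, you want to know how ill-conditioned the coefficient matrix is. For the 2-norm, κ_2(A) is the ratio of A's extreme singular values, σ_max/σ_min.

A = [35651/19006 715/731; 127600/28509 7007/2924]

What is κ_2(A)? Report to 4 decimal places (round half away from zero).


258.0000

M = AᵀA = [453053161/19236996 40270615/3206166; 40270615/3206166 57277649/8549776]. tr(M)=8054365/266256, det(M)=14641/1065024
eigenvalues of AᵀA: λ = (tr ± √(tr²−4·det))/2 = 121/4, 121/266256
κ_2(A) = √(λ_max/λ_min) = √((121/4) / (121/266256)) = 258.0000


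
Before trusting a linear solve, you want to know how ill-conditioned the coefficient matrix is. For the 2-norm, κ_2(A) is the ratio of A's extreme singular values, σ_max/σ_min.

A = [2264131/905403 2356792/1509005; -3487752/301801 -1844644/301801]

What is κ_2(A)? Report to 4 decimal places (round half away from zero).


64.9500

form AᵀA = [68177284537/487658889 60583579912/812764815; 60583579912/812764815 53909729744/1354608025] with trace 7576538689/42185025 and determinant 322417936/42185025
eigenvalues of AᵀA: λ = (tr ± √(tr²−4·det))/2 = 4489/25, 71824/1687401
σ_max=√(4489/25)=(67/5), σ_min=√(71824/1687401)=(268/1299) → κ = 64.9500


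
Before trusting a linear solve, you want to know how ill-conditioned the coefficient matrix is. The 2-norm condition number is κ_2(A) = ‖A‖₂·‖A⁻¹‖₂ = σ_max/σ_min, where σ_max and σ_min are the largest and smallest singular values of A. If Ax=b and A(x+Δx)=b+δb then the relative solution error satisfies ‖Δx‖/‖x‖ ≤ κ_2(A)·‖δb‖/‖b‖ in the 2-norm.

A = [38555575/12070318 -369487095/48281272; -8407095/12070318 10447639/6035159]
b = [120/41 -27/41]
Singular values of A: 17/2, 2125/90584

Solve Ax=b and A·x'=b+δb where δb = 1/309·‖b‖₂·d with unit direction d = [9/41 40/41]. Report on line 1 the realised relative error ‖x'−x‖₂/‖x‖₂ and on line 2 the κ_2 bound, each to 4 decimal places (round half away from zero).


1.1726
1.1726

largest singular value 17/2, smallest 2125/90584
κ_2(A) = (17/2) / (2125/90584) = 362.3360
worst-case relative error ≤ 362.3360 × 1/309 = 1.1726
solve Ax = b  →  x = [0.1357 -0.3258]
2-norm of b is 3.0000; of x, 0.3529
with δb = [0.0021 0.0095], A·Δx = δb → ‖Δx‖ = 0.4139
dividing the unrounded norms, ‖Δx‖/‖x‖ = 1.1726
realised/bound = 1 exactly: the bound is attained for this b and d


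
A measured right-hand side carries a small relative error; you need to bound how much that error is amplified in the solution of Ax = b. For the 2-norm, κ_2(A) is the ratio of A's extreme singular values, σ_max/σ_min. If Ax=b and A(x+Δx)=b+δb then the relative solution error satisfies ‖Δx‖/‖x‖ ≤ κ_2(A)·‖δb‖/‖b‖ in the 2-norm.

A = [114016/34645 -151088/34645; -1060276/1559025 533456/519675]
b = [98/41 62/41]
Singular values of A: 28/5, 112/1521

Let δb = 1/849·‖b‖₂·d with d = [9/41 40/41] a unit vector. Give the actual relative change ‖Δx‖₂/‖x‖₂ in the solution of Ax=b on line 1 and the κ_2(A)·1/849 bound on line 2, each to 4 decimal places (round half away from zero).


0.0017
0.0896

largest singular value 28/5, smallest 112/1521
κ_2(A) = (28/5) / (112/1521) = 76.0500
perturbation bound = 76.0500·1/849 = 0.0896
solve Ax = b  →  x = [21.9429 16.0107]
‖b‖ = 2.8284, ‖x‖ = 27.1631
re-solving with b+δb shifts x by Δx of norm 0.0452
relative error = 0.0017
tightness: 0.0017 against a bound of 0.0896 (unrounded ratio ≈ 0.0186)


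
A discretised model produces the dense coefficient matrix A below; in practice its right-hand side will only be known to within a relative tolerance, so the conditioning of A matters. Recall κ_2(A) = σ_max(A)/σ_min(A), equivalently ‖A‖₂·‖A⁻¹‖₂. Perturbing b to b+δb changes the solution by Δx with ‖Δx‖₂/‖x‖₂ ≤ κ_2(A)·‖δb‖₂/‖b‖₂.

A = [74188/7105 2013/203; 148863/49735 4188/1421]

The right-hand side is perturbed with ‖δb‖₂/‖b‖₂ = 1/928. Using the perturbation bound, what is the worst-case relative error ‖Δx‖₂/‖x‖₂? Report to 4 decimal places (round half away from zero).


form AᵀA = [11673972025/98942809 1588224000/14134687; 1588224000/14134687 216095625/2019241] with trace 26471650/117649 and determinant 140625/117649
solving λ² − 26471650/117649·λ + 140625/117649 = 0 gives λ = 225, 625/117649
κ = σ_max/σ_min = 15/(25/343) = 205.8000
κ_2(A)·‖δb‖/‖b‖ = 0.2218

0.2218
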